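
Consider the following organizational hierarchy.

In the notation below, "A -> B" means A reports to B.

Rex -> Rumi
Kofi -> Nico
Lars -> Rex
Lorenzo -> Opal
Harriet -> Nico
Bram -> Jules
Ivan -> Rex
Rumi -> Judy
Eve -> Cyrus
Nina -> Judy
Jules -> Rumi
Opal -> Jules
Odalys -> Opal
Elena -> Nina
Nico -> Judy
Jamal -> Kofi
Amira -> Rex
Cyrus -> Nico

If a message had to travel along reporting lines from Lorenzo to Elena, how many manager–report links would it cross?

6

Lorenzo is 4 levels below Judy, and Elena is 2 levels below Judy (their lowest common manager). The shortest path runs up from Lorenzo to Judy and back down to Elena: 4 + 2 = 6 links.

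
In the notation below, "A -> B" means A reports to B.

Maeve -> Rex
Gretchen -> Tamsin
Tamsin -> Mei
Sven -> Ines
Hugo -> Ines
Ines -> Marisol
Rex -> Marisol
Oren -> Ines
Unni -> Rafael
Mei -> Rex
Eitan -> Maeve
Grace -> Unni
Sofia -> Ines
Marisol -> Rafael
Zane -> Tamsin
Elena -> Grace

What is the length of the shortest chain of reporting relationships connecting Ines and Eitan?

Ines is 1 level below Marisol, and Eitan is 3 levels below Marisol (their lowest common manager). The shortest path runs up from Ines to Marisol and back down to Eitan: 1 + 3 = 4 links.

4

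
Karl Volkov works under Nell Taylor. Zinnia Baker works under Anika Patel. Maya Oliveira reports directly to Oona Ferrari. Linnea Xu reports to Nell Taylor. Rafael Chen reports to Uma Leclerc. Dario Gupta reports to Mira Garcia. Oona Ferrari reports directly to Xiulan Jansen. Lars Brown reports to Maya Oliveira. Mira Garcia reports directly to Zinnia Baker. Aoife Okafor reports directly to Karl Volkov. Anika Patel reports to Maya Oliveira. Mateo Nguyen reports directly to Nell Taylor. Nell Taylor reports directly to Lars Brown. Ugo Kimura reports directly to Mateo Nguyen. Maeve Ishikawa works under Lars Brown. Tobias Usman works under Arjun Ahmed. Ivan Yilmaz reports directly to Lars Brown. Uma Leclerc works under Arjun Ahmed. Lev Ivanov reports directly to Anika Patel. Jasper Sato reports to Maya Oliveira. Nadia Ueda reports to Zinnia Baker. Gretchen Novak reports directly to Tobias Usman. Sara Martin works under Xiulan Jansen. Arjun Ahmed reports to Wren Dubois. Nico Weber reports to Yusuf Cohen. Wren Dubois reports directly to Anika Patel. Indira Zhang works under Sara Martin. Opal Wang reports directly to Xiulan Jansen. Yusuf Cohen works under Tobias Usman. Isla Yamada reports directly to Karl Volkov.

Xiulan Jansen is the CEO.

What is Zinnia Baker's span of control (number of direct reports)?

2

Zinnia Baker directly manages Nadia Ueda, Mira Garcia. That is 2 direct reports.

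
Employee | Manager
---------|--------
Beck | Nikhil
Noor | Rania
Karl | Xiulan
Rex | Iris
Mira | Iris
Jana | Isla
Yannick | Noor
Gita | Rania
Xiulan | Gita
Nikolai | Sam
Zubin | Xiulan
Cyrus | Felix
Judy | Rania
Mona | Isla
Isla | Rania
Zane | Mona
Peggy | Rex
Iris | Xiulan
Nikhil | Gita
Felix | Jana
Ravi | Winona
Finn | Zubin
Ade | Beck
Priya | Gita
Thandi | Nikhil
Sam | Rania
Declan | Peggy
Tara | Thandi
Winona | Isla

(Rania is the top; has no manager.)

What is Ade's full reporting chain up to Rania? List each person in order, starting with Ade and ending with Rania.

Ade reports to Beck. Beck reports to Nikhil. Nikhil reports to Gita. Gita reports to Rania. Rania is at the top.

Ade -> Beck -> Nikhil -> Gita -> Rania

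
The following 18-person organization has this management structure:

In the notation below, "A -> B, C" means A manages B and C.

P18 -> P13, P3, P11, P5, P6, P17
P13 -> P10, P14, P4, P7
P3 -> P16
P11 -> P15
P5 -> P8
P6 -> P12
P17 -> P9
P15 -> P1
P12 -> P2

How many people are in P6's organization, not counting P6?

2

P6 directly manages P12. Under P12: P2 (1). That's 2 in total.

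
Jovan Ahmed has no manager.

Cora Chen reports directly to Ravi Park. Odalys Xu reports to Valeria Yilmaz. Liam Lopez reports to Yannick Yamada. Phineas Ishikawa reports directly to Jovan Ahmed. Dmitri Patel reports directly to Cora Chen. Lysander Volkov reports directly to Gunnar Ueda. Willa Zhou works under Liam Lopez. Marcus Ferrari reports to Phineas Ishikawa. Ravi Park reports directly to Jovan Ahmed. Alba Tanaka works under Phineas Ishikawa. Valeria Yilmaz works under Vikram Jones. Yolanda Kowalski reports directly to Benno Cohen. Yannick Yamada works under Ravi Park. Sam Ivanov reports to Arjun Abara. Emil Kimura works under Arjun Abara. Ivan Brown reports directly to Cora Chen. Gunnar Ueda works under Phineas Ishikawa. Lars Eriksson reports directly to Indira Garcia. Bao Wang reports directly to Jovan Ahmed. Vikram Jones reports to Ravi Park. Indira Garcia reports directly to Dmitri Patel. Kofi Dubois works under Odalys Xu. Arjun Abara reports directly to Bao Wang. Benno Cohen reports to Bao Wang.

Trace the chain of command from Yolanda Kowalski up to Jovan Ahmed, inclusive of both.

Yolanda Kowalski reports to Benno Cohen. Benno Cohen reports to Bao Wang. Bao Wang reports to Jovan Ahmed. Jovan Ahmed is at the top.

Yolanda Kowalski -> Benno Cohen -> Bao Wang -> Jovan Ahmed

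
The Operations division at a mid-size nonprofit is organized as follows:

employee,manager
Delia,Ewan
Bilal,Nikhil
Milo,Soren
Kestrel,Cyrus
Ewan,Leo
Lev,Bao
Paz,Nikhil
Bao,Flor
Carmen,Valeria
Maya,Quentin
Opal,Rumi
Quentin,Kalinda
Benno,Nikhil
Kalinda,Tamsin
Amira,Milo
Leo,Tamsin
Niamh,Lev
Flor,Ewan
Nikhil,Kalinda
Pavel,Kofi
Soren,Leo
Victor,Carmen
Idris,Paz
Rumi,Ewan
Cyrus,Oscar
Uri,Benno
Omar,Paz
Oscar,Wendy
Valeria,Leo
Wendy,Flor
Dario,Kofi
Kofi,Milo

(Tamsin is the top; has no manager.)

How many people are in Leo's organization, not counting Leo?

21

Leo directly manages Ewan, Soren, Valeria. Under Ewan: Rumi, Opal, Delia, Flor, Bao, Lev, Niamh, Wendy, Oscar, Cyrus, Kestrel (11). Under Soren: Milo, Amira, Kofi, Pavel, Dario (5). Under Valeria: Carmen, Victor (2). So Leo's organization is 3 direct reports plus everyone under them: 12 + 6 + 3 = 21.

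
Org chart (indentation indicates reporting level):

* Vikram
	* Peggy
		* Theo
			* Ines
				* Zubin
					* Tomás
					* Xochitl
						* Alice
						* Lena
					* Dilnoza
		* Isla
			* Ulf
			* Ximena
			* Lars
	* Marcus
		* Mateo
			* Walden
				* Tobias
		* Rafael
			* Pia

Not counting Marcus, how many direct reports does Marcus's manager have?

Marcus reports to Vikram. Vikram's other direct reports are Peggy — 1 peer.

1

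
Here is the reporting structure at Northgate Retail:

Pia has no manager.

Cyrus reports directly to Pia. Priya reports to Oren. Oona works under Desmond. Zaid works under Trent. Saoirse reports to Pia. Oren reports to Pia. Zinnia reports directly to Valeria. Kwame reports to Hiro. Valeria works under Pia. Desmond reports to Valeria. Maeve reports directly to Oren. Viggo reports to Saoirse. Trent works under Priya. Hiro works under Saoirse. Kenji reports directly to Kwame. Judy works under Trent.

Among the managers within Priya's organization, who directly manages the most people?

Direct-report counts within Priya's organization: Priya has 1; Trent has 2. The largest is 2, held by Trent.

Trent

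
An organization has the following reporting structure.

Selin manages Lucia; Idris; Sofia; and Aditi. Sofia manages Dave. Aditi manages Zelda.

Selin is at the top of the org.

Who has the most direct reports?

Selin

Direct-report counts: Selin has 4; Aditi has 1; Sofia has 1. The largest is 4, held by Selin.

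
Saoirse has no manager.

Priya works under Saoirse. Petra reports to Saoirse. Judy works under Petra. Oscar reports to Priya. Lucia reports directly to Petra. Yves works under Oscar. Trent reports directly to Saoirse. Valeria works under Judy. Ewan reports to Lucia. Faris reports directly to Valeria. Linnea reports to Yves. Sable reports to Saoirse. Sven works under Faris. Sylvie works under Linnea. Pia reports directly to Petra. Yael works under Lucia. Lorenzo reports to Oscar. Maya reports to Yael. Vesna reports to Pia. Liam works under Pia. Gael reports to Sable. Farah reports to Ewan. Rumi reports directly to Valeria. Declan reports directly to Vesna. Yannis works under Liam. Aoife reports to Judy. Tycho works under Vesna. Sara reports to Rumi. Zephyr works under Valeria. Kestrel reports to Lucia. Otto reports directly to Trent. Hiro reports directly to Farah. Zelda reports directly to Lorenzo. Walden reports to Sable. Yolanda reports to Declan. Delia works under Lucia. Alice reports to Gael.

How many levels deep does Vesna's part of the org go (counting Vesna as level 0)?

The longest chain under Vesna runs Vesna → Declan → Yolanda, which is 2 levels below Vesna.

2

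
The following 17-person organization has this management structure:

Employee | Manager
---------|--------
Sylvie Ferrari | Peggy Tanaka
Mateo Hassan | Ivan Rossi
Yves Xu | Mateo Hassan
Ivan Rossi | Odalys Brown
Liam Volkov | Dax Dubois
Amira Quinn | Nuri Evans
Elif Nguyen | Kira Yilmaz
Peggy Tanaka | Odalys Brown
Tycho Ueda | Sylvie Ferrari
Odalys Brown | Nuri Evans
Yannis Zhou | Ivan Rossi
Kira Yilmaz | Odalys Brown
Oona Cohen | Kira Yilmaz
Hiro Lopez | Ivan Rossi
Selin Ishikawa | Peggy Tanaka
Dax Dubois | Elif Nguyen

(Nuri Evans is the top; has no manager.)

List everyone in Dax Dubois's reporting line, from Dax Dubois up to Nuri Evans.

Dax Dubois -> Elif Nguyen -> Kira Yilmaz -> Odalys Brown -> Nuri Evans

Dax Dubois reports to Elif Nguyen. Elif Nguyen reports to Kira Yilmaz. Kira Yilmaz reports to Odalys Brown. Odalys Brown reports to Nuri Evans. Nuri Evans is at the top.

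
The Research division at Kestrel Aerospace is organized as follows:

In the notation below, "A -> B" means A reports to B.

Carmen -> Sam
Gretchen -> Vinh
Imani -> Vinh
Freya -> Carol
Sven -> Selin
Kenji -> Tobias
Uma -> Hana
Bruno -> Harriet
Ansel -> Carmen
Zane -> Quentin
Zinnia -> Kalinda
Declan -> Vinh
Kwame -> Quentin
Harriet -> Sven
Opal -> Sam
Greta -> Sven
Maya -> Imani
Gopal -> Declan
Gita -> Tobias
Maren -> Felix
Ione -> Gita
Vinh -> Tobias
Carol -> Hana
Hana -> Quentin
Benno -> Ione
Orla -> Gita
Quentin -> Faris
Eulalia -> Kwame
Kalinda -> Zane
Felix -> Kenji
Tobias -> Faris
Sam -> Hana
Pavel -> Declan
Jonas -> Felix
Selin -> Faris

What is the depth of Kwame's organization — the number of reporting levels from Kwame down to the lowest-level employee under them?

The longest chain under Kwame runs Kwame → Eulalia, which is 1 level below Kwame.

1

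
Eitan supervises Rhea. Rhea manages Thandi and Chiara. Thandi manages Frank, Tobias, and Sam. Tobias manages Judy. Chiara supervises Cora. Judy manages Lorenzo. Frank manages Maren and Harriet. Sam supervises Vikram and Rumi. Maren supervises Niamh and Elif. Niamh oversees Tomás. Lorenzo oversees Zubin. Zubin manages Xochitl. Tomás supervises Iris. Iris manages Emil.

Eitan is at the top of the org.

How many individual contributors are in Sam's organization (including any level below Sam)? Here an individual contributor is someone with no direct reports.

The people in Sam's organization with no one reporting to them are Rumi, Vikram. That is 2.

2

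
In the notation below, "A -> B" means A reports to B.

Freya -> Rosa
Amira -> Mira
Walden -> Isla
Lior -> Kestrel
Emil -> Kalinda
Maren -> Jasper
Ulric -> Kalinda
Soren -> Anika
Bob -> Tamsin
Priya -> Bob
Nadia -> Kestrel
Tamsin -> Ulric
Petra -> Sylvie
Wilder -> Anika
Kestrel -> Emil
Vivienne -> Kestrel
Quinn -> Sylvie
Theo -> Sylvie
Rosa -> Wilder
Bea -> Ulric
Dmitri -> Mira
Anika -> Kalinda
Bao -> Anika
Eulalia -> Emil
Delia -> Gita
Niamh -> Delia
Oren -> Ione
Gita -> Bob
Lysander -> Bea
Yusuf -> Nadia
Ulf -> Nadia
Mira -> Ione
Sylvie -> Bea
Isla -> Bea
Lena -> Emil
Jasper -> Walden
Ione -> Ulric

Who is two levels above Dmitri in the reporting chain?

Ione

Dmitri reports to Mira, and Mira reports to Ione. So Dmitri's skip-level manager is Ione.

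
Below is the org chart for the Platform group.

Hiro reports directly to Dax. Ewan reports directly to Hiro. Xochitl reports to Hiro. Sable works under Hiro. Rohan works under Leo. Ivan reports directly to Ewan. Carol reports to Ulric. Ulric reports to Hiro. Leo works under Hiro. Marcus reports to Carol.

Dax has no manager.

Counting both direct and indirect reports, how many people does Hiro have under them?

Hiro directly manages Leo, Ulric, Ewan, Sable, Xochitl. Under Leo: Rohan (1). Under Ulric: Carol, Marcus (2). Under Ewan: Ivan (1). Sable has no reports. Xochitl has no reports. So Hiro's organization is 5 direct reports plus everyone under them: 2 + 3 + 2 + 1 + 1 = 9.

9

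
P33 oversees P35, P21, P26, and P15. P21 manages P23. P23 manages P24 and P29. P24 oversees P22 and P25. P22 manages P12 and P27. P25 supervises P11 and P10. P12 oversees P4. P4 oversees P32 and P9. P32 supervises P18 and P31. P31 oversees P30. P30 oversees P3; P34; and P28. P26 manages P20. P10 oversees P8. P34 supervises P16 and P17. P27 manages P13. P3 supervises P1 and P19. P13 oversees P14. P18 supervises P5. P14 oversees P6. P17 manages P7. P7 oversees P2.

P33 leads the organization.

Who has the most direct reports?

Direct-report counts: P33 has 4; P26 has 1; P21 has 1; P23 has 2; P24 has 2; P25 has 2; P10 has 1; P22 has 2; P27 has 1; P13 has 1; P14 has 1; P12 has 1; P4 has 2; P32 has 2; P18 has 1; P31 has 1; P30 has 3; P3 has 2; P34 has 2; P17 has 1; P7 has 1. The largest is 4, held by P33.

P33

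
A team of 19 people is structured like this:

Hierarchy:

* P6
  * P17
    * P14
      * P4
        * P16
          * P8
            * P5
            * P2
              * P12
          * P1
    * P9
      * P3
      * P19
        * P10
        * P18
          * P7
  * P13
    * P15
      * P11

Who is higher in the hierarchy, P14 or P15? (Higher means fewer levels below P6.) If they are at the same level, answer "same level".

Both P14 and P15 are 2 levels below P6.

same level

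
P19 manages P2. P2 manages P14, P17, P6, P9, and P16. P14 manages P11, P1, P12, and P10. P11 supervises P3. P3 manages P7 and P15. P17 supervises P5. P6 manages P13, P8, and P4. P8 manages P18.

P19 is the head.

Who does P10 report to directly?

P14

P10 reports directly to P14.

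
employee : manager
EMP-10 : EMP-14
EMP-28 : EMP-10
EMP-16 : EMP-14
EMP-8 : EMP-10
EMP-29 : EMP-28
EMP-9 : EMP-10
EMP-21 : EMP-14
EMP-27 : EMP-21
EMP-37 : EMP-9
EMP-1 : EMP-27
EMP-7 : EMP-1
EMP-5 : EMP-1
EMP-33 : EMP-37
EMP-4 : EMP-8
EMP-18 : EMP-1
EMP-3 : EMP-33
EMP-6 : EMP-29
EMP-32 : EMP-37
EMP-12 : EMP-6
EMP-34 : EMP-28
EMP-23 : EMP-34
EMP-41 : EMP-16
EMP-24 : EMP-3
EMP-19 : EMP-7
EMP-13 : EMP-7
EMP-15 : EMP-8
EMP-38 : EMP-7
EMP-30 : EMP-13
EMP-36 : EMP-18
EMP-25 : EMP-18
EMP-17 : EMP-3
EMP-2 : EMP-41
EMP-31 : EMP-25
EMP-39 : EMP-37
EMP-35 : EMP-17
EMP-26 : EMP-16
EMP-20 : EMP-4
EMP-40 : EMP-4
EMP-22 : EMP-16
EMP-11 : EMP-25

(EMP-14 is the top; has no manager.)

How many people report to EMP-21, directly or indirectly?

EMP-21 directly manages EMP-27. Under EMP-27: EMP-1, EMP-18, EMP-25, EMP-11, EMP-31, EMP-36, EMP-5, EMP-7, EMP-38, EMP-13, EMP-30, EMP-19 (12). That's 13 in total.

13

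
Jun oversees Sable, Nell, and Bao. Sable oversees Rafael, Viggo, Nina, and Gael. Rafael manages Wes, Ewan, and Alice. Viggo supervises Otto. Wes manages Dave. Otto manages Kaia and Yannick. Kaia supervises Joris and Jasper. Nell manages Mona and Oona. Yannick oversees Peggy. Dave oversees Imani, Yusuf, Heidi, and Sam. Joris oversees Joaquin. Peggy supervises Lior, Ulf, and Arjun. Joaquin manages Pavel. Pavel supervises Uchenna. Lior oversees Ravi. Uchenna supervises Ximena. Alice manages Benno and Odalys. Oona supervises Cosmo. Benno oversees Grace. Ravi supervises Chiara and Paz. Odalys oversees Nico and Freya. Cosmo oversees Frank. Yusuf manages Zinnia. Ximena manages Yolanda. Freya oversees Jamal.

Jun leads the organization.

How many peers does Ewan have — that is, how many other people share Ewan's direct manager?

Ewan reports to Rafael. Rafael's other direct reports are Wes, Alice — 2 peers.

2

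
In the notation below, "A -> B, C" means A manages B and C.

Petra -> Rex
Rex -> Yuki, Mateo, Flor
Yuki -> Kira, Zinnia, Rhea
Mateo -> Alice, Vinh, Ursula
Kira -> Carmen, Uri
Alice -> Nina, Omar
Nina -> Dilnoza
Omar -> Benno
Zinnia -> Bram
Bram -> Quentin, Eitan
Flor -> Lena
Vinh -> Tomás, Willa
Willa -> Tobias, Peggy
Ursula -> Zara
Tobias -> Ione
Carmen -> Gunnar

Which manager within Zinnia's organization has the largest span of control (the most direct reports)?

Bram

Direct-report counts within Zinnia's organization: Zinnia has 1; Bram has 2. The largest is 2, held by Bram.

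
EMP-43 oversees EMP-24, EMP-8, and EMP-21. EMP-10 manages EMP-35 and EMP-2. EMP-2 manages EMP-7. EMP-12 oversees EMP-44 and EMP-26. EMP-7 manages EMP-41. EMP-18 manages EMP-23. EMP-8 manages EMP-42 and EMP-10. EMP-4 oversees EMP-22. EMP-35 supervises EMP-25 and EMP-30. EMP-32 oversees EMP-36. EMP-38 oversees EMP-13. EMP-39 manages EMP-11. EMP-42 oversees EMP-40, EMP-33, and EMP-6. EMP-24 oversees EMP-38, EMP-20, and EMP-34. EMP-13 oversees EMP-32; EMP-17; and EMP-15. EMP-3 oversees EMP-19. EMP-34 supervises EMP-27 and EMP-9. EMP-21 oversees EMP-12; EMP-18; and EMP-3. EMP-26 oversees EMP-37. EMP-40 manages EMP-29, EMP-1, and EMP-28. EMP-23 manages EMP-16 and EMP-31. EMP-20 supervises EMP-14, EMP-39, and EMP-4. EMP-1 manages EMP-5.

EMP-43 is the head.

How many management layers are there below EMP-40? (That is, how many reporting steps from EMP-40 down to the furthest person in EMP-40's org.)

The longest chain under EMP-40 runs EMP-40 → EMP-1 → EMP-5, which is 2 levels below EMP-40.

2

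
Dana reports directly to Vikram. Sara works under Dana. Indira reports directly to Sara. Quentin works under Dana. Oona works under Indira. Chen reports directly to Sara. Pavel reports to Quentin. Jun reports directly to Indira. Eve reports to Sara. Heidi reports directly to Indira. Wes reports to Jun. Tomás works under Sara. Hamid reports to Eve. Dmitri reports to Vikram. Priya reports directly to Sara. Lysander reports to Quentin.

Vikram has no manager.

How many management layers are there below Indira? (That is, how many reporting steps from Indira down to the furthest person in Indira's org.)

2

The longest chain under Indira runs Indira → Jun → Wes, which is 2 levels below Indira.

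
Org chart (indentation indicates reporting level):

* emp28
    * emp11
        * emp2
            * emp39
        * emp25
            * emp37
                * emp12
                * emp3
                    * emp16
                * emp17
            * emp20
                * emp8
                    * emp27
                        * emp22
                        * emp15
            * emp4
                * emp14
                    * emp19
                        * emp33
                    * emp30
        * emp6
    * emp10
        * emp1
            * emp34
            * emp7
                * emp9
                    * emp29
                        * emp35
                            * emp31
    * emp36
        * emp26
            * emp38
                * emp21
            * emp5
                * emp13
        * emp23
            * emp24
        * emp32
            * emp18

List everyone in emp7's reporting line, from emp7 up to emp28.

emp7 -> emp1 -> emp10 -> emp28

emp7 reports to emp1. emp1 reports to emp10. emp10 reports to emp28. emp28 is at the top.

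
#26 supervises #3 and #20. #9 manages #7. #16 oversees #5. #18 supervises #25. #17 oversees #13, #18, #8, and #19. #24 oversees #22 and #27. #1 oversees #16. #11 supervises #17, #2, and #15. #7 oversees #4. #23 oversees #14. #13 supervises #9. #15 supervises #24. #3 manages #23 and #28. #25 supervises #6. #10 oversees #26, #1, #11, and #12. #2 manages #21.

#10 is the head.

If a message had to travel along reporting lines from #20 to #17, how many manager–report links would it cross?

4

#20 is 2 levels below #10, and #17 is 2 levels below #10 (their lowest common manager). The shortest path runs up from #20 to #10 and back down to #17: 2 + 2 = 4 links.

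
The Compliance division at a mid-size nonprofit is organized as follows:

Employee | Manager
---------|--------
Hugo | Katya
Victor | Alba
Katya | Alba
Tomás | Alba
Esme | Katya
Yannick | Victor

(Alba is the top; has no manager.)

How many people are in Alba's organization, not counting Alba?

6

Alba directly manages Katya, Victor, Tomás. Under Katya: Hugo, Esme (2). Under Victor: Yannick (1). Tomás has no reports. So Alba's organization is 3 direct reports plus everyone under them: 3 + 2 + 1 = 6.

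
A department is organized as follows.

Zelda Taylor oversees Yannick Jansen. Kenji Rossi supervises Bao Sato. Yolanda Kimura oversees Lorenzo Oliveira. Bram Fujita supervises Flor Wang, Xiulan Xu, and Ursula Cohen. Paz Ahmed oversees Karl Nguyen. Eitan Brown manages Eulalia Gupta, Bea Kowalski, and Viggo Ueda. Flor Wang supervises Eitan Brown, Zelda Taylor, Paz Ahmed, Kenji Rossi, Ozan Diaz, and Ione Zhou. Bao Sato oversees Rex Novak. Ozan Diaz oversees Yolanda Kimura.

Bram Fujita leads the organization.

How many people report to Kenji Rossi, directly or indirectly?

Kenji Rossi directly manages Bao Sato. Under Bao Sato: Rex Novak (1). That's 2 in total.

2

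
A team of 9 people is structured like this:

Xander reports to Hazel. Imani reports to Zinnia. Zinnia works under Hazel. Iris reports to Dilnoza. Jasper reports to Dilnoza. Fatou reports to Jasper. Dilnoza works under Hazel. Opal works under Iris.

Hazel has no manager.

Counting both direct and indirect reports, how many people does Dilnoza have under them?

4

Dilnoza directly manages Jasper, Iris. Under Jasper: Fatou (1). Under Iris: Opal (1). So Dilnoza's organization is 2 direct reports plus everyone under them: 2 + 2 = 4.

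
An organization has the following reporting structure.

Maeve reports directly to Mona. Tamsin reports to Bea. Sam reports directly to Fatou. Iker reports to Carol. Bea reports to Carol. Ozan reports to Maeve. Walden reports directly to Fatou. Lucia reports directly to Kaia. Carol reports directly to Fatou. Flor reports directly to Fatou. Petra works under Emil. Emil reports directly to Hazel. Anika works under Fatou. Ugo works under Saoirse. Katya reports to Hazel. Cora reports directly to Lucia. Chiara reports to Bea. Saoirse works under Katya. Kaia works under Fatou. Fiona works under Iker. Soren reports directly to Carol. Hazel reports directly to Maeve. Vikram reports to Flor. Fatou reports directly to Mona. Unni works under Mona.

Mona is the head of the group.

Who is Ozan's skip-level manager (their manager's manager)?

Ozan reports to Maeve, and Maeve reports to Mona. So Ozan's skip-level manager is Mona.

Mona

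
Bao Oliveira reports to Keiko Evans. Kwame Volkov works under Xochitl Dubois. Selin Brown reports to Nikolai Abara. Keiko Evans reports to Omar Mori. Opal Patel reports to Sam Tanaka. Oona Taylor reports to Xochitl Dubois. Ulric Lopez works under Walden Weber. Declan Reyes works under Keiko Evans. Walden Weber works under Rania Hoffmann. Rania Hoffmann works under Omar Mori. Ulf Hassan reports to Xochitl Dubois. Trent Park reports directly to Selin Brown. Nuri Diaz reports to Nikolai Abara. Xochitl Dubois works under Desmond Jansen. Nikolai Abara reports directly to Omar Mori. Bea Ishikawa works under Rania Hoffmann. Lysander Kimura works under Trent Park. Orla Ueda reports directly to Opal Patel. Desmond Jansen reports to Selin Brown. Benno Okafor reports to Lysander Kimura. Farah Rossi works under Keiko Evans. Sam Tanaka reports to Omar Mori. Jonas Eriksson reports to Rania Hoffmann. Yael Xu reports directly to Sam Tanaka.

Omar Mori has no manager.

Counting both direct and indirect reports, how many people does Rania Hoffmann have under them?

4

Rania Hoffmann directly manages Walden Weber, Bea Ishikawa, Jonas Eriksson. Under Walden Weber: Ulric Lopez (1). Bea Ishikawa has no reports. Jonas Eriksson has no reports. So Rania Hoffmann's organization is 3 direct reports plus everyone under them: 2 + 1 + 1 = 4.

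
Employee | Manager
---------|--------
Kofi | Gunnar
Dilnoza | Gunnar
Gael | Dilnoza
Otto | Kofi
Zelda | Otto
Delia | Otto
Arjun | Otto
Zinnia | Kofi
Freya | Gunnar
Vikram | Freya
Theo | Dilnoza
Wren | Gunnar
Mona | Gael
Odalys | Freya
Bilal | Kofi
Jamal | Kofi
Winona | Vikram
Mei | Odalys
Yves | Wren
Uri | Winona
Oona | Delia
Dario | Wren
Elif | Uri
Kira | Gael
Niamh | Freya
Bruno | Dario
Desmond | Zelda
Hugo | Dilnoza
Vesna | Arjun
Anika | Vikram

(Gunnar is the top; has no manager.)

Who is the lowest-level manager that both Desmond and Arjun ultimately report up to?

Desmond's chain of managers is Zelda, Otto, Kofi, Gunnar. Arjun's chain of managers is Otto, Kofi, Gunnar. The first manager that appears in both chains is Otto.

Otto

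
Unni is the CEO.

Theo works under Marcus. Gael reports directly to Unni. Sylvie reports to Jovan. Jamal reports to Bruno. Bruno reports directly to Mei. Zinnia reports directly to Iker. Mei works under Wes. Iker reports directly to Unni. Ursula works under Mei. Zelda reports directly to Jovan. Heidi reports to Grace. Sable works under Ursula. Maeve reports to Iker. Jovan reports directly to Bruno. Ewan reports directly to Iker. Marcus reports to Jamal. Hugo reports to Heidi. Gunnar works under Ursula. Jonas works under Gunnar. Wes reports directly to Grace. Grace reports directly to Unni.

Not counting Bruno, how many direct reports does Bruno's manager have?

Bruno reports to Mei. Mei's other direct reports are Ursula — 1 peer.

1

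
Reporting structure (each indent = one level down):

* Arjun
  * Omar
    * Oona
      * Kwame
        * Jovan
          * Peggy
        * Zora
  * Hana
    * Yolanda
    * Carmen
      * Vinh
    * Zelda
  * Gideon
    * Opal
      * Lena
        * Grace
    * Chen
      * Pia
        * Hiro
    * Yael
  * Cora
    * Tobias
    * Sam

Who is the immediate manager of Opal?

Opal reports directly to Gideon.

Gideon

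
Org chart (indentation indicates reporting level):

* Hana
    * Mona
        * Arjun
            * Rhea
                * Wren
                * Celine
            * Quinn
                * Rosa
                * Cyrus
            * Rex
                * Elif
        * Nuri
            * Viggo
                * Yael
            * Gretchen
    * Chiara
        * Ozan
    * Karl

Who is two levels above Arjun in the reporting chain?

Hana

Arjun reports to Mona, and Mona reports to Hana. So Arjun's skip-level manager is Hana.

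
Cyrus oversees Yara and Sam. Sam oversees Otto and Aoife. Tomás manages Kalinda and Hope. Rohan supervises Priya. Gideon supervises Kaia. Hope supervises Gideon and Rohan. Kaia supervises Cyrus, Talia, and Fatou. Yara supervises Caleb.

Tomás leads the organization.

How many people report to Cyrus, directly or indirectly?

5

Cyrus directly manages Yara, Sam. Under Yara: Caleb (1). Under Sam: Otto, Aoife (2). So Cyrus's organization is 2 direct reports plus everyone under them: 2 + 3 = 5.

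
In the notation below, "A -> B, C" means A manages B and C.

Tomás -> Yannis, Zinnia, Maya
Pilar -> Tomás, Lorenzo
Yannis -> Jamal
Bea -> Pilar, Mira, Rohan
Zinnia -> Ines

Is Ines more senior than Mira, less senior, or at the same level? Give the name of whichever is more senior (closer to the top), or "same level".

Mira

Ines is 4 levels below Bea; Mira is 1. Mira is higher.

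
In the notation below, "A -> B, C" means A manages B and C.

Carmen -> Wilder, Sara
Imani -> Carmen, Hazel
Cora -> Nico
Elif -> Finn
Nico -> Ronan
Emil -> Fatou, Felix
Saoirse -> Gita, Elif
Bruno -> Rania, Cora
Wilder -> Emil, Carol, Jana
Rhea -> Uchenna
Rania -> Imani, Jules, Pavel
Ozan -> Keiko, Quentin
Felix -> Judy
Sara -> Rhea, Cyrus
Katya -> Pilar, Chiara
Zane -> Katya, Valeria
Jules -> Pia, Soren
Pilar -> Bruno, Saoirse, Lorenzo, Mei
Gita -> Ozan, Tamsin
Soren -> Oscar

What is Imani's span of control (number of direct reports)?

Imani directly manages Carmen, Hazel. That is 2 direct reports.

2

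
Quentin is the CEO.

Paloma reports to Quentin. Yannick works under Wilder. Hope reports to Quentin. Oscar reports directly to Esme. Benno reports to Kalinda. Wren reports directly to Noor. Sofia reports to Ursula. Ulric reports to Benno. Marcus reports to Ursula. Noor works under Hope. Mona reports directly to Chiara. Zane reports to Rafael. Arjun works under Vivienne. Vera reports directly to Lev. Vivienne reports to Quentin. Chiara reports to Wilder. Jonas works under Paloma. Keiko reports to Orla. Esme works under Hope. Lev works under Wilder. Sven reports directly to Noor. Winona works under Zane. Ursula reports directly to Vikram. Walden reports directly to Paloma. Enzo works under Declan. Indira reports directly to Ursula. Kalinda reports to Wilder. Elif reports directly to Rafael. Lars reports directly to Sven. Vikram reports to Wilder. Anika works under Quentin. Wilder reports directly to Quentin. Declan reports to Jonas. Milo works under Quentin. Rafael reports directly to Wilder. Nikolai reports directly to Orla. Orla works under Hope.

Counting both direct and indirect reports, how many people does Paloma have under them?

Paloma directly manages Jonas, Walden. Under Jonas: Declan, Enzo (2). Walden has no reports. So Paloma's organization is 2 direct reports plus everyone under them: 3 + 1 = 4.

4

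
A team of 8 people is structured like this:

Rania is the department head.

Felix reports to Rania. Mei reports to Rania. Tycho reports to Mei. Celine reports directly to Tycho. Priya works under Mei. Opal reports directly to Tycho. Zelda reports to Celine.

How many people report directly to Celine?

Celine directly manages Zelda. That is 1 direct report.

1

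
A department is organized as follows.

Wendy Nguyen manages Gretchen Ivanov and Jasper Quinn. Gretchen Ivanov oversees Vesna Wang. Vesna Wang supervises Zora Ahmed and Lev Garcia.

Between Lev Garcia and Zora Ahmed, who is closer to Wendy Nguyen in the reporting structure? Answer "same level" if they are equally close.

same level

Both Lev Garcia and Zora Ahmed are 3 levels below Wendy Nguyen.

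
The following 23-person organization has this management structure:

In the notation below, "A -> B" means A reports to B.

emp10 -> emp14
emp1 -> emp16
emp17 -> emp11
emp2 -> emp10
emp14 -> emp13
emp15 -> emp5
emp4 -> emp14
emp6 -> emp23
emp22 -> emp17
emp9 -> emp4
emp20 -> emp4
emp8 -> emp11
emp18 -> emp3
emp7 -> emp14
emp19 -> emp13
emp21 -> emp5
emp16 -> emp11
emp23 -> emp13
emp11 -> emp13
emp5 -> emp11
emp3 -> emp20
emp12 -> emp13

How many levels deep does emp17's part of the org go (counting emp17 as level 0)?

1

The longest chain under emp17 runs emp17 → emp22, which is 1 level below emp17.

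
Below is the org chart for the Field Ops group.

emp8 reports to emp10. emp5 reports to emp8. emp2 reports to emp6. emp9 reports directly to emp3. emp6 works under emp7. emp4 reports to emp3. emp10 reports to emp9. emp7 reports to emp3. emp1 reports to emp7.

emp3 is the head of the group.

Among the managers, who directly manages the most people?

Direct-report counts: emp3 has 3; emp7 has 2; emp6 has 1; emp9 has 1; emp10 has 1; emp8 has 1. The largest is 3, held by emp3.

emp3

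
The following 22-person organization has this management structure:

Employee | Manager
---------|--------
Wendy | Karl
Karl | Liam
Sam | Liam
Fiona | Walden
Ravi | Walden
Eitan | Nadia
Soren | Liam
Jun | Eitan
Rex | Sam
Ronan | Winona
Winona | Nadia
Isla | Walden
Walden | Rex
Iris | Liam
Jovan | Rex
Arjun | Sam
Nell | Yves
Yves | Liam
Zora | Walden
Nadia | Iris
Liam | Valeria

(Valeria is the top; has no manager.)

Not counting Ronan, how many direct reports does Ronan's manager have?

0

Ronan reports to Winona, and Winona has no other direct reports. Ronan has 0 peers.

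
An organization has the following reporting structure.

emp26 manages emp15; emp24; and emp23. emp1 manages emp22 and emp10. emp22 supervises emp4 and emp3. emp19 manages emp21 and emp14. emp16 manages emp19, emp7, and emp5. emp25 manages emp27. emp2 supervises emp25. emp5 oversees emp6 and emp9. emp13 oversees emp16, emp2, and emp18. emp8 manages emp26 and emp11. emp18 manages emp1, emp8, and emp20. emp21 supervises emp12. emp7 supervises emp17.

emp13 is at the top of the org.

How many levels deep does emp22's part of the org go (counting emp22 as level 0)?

1

The longest chain under emp22 runs emp22 → emp3, which is 1 level below emp22.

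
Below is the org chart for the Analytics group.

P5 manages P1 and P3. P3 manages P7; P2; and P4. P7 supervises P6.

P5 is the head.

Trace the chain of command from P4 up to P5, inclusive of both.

P4 reports to P3. P3 reports to P5. P5 is at the top.

P4 -> P3 -> P5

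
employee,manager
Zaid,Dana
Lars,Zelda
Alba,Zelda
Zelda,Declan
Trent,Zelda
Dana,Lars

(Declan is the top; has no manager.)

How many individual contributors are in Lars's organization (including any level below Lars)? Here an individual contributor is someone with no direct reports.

The only person in Lars's organization with no one reporting to them is Zaid. That is 1.

1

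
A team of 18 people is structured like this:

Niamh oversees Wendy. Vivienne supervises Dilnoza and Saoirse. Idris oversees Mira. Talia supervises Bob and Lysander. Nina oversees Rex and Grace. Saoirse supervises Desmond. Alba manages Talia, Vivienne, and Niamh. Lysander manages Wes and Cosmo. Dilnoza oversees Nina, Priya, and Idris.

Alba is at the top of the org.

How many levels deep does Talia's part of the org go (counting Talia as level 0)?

2

The longest chain under Talia runs Talia → Lysander → Cosmo, which is 2 levels below Talia.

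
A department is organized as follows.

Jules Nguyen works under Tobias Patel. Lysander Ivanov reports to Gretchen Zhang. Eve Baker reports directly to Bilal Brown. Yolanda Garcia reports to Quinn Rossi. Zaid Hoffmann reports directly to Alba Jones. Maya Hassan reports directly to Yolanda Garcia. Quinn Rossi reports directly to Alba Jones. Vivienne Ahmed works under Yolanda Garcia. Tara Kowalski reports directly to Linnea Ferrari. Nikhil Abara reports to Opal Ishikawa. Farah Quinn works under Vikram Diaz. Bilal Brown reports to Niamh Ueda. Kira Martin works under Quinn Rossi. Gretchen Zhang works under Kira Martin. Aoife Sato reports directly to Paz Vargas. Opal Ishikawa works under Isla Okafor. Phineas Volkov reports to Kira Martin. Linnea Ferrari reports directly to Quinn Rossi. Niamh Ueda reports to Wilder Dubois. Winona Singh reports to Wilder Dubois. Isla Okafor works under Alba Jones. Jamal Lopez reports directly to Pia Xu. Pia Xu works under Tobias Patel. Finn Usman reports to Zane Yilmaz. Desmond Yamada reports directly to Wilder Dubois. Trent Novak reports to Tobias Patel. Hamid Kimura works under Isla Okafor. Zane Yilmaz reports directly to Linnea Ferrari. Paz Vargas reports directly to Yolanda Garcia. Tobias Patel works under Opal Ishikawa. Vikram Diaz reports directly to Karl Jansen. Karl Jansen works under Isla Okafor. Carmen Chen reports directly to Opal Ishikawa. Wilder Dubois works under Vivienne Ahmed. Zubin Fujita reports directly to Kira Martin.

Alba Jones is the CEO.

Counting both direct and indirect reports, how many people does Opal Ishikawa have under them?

7

Opal Ishikawa directly manages Carmen Chen, Nikhil Abara, Tobias Patel. Carmen Chen has no reports. Nikhil Abara has no reports. Under Tobias Patel: Jules Nguyen, Trent Novak, Pia Xu, Jamal Lopez (4). So Opal Ishikawa's organization is 3 direct reports plus everyone under them: 1 + 1 + 5 = 7.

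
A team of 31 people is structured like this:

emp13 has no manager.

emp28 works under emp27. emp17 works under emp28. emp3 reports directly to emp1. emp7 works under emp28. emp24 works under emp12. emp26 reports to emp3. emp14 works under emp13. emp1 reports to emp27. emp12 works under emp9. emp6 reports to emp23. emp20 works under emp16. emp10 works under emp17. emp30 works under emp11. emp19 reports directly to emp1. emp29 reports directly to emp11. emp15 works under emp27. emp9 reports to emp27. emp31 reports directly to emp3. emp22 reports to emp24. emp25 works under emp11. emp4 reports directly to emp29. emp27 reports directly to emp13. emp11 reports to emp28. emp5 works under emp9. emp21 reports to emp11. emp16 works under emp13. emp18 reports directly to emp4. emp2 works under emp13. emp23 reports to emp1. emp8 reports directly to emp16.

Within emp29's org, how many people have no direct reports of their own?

The only person in emp29's organization with no one reporting to them is emp18. That is 1.

1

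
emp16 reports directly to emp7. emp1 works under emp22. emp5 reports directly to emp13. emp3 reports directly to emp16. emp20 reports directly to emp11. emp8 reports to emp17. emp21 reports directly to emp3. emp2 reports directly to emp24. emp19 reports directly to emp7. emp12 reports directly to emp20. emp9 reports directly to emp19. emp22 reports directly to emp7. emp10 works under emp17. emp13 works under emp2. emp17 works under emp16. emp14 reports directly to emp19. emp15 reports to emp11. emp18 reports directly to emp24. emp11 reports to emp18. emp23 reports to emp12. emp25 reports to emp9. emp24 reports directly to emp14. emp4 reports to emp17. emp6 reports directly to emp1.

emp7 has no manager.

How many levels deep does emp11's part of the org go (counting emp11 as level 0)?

3

The longest chain under emp11 runs emp11 → emp20 → emp12 → emp23, which is 3 levels below emp11.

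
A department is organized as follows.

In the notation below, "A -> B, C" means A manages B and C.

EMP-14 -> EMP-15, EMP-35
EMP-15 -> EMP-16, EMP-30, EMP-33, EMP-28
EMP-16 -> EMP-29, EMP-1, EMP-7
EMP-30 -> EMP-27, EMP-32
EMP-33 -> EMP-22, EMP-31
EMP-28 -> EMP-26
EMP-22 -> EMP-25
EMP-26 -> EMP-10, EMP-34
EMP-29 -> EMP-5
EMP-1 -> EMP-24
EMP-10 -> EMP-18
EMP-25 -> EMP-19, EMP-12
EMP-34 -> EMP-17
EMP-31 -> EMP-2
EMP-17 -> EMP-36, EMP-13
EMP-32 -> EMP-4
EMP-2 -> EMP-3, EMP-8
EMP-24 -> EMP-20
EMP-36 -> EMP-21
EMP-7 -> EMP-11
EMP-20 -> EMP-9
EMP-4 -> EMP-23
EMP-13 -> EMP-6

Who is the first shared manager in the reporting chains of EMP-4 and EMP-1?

EMP-15

EMP-4's chain of managers is EMP-32, EMP-30, EMP-15, EMP-14. EMP-1's chain of managers is EMP-16, EMP-15, EMP-14. The first manager that appears in both chains is EMP-15.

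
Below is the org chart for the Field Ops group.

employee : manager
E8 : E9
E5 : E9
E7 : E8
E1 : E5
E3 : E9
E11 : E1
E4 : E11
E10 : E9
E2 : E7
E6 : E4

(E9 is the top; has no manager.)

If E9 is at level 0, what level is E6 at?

Chain from E6 up to E9: E6 → E4 → E11 → E1 → E5 → E9. That is 5 steps up, so E6 is 5 levels below E9.

5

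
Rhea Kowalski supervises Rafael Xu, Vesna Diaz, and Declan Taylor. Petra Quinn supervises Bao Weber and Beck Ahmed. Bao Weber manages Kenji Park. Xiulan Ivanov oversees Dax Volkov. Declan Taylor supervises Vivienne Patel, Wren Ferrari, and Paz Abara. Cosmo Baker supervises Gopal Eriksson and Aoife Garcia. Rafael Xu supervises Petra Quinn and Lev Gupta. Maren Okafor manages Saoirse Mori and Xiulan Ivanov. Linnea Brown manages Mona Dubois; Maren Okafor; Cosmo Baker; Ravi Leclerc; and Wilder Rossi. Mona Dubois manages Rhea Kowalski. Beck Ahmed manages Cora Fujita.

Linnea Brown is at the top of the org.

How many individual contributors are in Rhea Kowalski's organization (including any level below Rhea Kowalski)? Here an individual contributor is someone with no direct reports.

7

The people in Rhea Kowalski's organization with no one reporting to them are Vesna Diaz, Lev Gupta, Cora Fujita, Kenji Park, Paz Abara, Wren Ferrari, Vivienne Patel. That is 7.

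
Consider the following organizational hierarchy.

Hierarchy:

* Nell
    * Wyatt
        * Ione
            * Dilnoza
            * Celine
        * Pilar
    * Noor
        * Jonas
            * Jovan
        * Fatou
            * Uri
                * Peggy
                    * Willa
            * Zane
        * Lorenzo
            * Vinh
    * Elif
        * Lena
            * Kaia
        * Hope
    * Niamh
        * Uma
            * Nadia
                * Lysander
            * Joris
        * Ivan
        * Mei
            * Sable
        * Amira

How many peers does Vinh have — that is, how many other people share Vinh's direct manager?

0

Vinh reports to Lorenzo, and Lorenzo has no other direct reports. Vinh has 0 peers.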